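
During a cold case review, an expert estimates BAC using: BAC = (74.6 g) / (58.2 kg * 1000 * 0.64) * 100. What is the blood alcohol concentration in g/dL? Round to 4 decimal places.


Applying the Widmark formula:
BAC = (dose_g / (body_wt * 1000 * r)) * 100
Denominator = 58.2 * 1000 * 0.64 = 37248
BAC = (74.6 / 37248) * 100
BAC = 0.2003 g/dL

0.2003


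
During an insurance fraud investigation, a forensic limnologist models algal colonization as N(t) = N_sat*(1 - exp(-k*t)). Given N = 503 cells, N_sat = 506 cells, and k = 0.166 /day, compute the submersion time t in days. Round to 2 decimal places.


PMSI from diatom colonization curve:
N / N_sat = 503 / 506 = 0.994071
1 - N/N_sat = 0.005929
ln(1 - N/N_sat) = -5.1279
t = -ln(1 - N/N_sat) / k = -(-5.1279) / 0.166 = 30.89 days

30.89


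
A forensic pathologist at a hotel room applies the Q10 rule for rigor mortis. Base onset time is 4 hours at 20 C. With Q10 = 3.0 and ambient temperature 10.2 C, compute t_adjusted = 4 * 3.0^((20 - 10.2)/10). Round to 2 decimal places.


Rigor mortis time adjustment:
Exponent = (T_ref - T_actual) / 10 = (20 - 10.2) / 10 = 0.98
Q10 factor = 3.0^0.98 = 2.9348
t_adjusted = 4 * 2.9348 = 11.74 hours

11.74


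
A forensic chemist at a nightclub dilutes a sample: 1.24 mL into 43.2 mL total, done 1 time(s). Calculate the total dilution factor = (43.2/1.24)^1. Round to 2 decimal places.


Dilution factor calculation:
Single dilution = V_total / V_sample = 43.2 / 1.24 ≈ 34.83871
Number of dilutions = 1
Total DF = (43.2 / 1.24)^1 (full precision, rounded at the end) = 34.84

34.84


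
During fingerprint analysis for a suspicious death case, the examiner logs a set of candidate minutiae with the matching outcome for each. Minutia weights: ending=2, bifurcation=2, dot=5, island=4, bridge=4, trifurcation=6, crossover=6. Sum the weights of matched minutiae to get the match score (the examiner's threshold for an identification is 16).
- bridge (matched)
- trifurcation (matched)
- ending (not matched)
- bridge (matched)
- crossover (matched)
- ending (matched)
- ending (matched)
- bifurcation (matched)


Weighted minutiae match score:
  bridge: matched, +4 (running total 4)
  trifurcation: matched, +6 (running total 10)
  ending: not matched, +0
  bridge: matched, +4 (running total 14)
  crossover: matched, +6 (running total 20)
  ending: matched, +2 (running total 22)
  ending: matched, +2 (running total 24)
  bifurcation: matched, +2 (running total 26)
Total score = 26
Threshold = 16; verdict = identification

26


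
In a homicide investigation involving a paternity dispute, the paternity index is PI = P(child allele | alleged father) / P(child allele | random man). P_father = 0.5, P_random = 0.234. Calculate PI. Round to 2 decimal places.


Paternity Index calculation:
PI = P(allele|father) / P(allele|random)
PI = 0.5 / 0.234
PI = 2.14

2.14


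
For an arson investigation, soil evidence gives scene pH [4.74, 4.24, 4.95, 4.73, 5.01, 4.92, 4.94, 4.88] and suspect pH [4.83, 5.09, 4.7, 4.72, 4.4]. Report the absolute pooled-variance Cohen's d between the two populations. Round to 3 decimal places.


Pooled-variance Cohen's d for soil pH comparison:
Scene mean = 38.41 / 8 = 4.80125
Suspect mean = 23.74 / 5 = 4.748
Scene sample variance s_s^2 = 0.061298
Suspect sample variance s_c^2 = 0.06197
Pooled variance = ((n_s-1)*s_s^2 + (n_c-1)*s_c^2) / (n_s + n_c - 2) = 0.061542
Pooled SD = sqrt(0.061542) = 0.248077
Mean difference = 0.05325
|d| = |0.05325| / 0.248077 = 0.215

0.215


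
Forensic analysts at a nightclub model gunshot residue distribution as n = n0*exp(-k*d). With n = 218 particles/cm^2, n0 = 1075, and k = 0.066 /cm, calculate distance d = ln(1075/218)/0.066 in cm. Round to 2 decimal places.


GSR distance calculation:
n0/n = 1075 / 218 = 4.931193
ln(n0/n) = 1.595581
d = 1.595581 / 0.066 = 24.18 cm

24.18


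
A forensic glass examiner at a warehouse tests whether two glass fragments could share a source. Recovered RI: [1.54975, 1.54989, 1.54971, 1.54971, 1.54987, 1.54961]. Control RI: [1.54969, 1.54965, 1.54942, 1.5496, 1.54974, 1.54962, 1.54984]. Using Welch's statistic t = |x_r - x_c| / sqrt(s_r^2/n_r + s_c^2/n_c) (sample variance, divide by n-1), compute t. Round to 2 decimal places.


Welch's t-criterion for glass RI comparison:
Recovered mean = sum / n_r = 9.29854 / 6 = 1.5497567
Control mean = sum / n_c = 10.84756 / 7 = 1.5496514
Recovered sample variance s_r^2 = 1.13067e-08
Control sample variance s_c^2 = 1.70143e-08
Welch SE (unpooled) = sqrt(s_r^2/n_r + s_c^2/n_c) = sqrt(1.88444e-09 + 2.43061e-09) = sqrt(4.31505e-09) = 6.5689e-05
|mean_r - mean_c| = 0.000105238
t = 0.000105238 / 6.5689e-05 = 1.60

1.60


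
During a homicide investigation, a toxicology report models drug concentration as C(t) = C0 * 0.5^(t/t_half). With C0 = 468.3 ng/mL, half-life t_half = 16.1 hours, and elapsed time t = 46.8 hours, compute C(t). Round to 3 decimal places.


Drug concentration decay:
Number of half-lives = t / t_half = 46.8 / 16.1 = 2.906832
Decay factor = 0.5^2.906832 = 0.13333875
C(t) = 468.3 * 0.13333875 = 62.443 ng/mL

62.443


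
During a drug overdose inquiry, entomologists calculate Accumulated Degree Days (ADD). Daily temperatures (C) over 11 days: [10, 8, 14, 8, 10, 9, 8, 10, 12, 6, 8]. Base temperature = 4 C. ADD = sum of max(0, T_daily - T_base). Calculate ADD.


Computing ADD day by day:
Day 1: max(0, 10 - 4) = 6
Day 2: max(0, 8 - 4) = 4
Day 3: max(0, 14 - 4) = 10
Day 4: max(0, 8 - 4) = 4
Day 5: max(0, 10 - 4) = 6
Day 6: max(0, 9 - 4) = 5
Day 7: max(0, 8 - 4) = 4
Day 8: max(0, 10 - 4) = 6
Day 9: max(0, 12 - 4) = 8
Day 10: max(0, 6 - 4) = 2
Day 11: max(0, 8 - 4) = 4
Total ADD = 59

59


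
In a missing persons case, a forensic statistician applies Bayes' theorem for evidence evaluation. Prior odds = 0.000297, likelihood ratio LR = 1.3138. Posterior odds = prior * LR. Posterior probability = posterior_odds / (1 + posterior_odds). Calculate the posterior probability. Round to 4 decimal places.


Bayesian evidence evaluation:
Posterior odds = prior_odds * LR = 0.000297 * 1.3138 = 0.0003901986
Posterior probability = posterior_odds / (1 + posterior_odds)
= 0.0003901986 / (1 + 0.0003901986)
= 0.0003901986 / 1.0003901986
= 0.0004

0.0004


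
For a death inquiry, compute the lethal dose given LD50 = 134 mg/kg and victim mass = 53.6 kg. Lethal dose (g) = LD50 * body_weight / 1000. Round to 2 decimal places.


Lethal dose calculation:
Lethal dose = LD50 * body_weight / 1000
= 134 * 53.6 / 1000
= 7182.4 / 1000
= 7.18 g

7.18


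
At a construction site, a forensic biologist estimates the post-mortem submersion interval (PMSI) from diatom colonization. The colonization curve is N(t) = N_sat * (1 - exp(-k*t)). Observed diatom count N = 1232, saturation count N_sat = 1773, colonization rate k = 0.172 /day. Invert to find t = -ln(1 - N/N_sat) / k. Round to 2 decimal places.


PMSI from diatom colonization curve:
N / N_sat = 1232 / 1773 = 0.694867
1 - N/N_sat = 0.305133
ln(1 - N/N_sat) = -1.187008
t = -ln(1 - N/N_sat) / k = -(-1.187008) / 0.172 = 6.90 days

6.90


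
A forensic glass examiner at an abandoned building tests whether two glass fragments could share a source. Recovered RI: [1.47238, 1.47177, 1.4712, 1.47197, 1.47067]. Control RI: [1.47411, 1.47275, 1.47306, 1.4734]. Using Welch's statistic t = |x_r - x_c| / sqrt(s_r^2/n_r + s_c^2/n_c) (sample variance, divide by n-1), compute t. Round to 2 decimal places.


Welch's t-criterion for glass RI comparison:
Recovered mean = sum / n_r = 7.35799 / 5 = 1.471598
Control mean = sum / n_c = 5.89332 / 4 = 1.47333
Recovered sample variance s_r^2 = 4.4977e-07
Control sample variance s_c^2 = 3.40867e-07
Welch SE (unpooled) = sqrt(s_r^2/n_r + s_c^2/n_c) = sqrt(8.9954e-08 + 8.52167e-08) = sqrt(1.75171e-07) = 0.000418534
|mean_r - mean_c| = 0.001732
t = 0.001732 / 0.000418534 = 4.14

4.14


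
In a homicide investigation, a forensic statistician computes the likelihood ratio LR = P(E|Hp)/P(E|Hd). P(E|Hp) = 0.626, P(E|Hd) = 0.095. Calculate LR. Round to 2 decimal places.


Likelihood ratio calculation:
LR = P(E|Hp) / P(E|Hd)
LR = 0.626 / 0.095
LR = 6.59

6.59


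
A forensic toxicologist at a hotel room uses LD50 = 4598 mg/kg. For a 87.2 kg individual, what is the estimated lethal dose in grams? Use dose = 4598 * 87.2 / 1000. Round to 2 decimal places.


Lethal dose calculation:
Lethal dose = LD50 * body_weight / 1000
= 4598 * 87.2 / 1000
= 400945.6 / 1000
= 400.95 g

400.95


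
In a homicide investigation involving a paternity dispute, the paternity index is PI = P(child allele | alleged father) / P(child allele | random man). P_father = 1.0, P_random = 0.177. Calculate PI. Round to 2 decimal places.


Paternity Index calculation:
PI = P(allele|father) / P(allele|random)
PI = 1.0 / 0.177
PI = 5.65

5.65


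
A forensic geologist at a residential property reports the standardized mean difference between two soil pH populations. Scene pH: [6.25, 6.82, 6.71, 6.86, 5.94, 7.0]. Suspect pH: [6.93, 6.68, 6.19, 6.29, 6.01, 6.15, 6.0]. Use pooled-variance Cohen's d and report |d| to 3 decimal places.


Pooled-variance Cohen's d for soil pH comparison:
Scene mean = 39.58 / 6 = 6.596667
Suspect mean = 44.25 / 7 = 6.321429
Scene sample variance s_s^2 = 0.169227
Suspect sample variance s_c^2 = 0.124481
Pooled variance = ((n_s-1)*s_s^2 + (n_c-1)*s_c^2) / (n_s + n_c - 2) = 0.14482
Pooled SD = sqrt(0.14482) = 0.380552
Mean difference = 0.275238
|d| = |0.275238| / 0.380552 = 0.723

0.723


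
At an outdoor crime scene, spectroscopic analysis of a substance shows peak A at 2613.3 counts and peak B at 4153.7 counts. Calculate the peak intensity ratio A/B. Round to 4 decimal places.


Spectral peak ratio:
Peak A = 2613.3 counts
Peak B = 4153.7 counts
Ratio = 2613.3 / 4153.7 = 0.6291

0.6291


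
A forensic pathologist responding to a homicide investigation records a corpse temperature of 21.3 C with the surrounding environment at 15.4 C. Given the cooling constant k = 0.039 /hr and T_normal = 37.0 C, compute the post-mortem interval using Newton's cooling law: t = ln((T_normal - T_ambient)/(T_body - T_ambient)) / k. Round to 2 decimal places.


Using Newton's law of cooling:
t = ln((T_normal - T_ambient) / (T_body - T_ambient)) / k
T_normal - T_ambient = 21.6
T_body - T_ambient = 5.9
Ratio = 3.661017
ln(ratio) = 1.297741
t = 1.297741 / 0.039 = 33.28 hours

33.28


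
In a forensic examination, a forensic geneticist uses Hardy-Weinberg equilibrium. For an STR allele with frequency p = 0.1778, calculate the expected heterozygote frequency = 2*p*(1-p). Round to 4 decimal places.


Hardy-Weinberg heterozygote frequency:
q = 1 - p = 1 - 0.1778 = 0.8222
2pq = 2 * 0.1778 * 0.8222 = 0.2924

0.2924


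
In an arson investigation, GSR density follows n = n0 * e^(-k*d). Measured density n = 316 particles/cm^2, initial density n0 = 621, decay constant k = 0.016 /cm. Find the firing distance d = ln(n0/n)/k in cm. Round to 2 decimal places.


GSR distance calculation:
n0/n = 621 / 316 = 1.96519
ln(n0/n) = 0.675589
d = 0.675589 / 0.016 = 42.22 cm

42.22


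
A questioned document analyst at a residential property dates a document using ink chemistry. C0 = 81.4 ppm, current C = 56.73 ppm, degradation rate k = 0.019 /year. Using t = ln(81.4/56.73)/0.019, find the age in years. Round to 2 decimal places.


Document age estimation:
C0/C = 81.4 / 56.73 = 1.434867
ln(C0/C) = 0.361072
t = 0.361072 / 0.019 = 19.00 years

19.00


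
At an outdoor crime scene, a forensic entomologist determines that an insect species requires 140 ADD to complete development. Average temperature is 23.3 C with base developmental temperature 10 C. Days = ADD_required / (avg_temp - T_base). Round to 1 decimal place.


Insect development time:
Effective temperature = avg_temp - T_base = 23.3 - 10 = 13.3 C
Days = ADD / effective_temp = 140 / 13.3 = 10.5 days

10.5


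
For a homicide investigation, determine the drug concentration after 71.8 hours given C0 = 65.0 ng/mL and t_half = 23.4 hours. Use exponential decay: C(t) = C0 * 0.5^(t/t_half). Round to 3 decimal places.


Drug concentration decay:
Number of half-lives = t / t_half = 71.8 / 23.4 = 3.068376
Decay factor = 0.5^3.068376 = 0.11921387
C(t) = 65.0 * 0.11921387 = 7.749 ng/mL

7.749


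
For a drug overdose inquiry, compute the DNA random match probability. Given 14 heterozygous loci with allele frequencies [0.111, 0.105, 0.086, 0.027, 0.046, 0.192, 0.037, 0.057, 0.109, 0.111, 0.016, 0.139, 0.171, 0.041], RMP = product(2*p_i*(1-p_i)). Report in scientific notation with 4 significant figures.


Computing RMP for 14 loci:
Locus 1: 2 * 0.111 * 0.889 = 0.197358
Locus 2: 2 * 0.105 * 0.895 = 0.18795
Locus 3: 2 * 0.086 * 0.914 = 0.157208
Locus 4: 2 * 0.027 * 0.973 = 0.052542
Locus 5: 2 * 0.046 * 0.954 = 0.087768
Locus 6: 2 * 0.192 * 0.808 = 0.310272
Locus 7: 2 * 0.037 * 0.963 = 0.071262
Locus 8: 2 * 0.057 * 0.943 = 0.107502
Locus 9: 2 * 0.109 * 0.891 = 0.194238
Locus 10: 2 * 0.111 * 0.889 = 0.197358
Locus 11: 2 * 0.016 * 0.984 = 0.031488
Locus 12: 2 * 0.139 * 0.861 = 0.239358
Locus 13: 2 * 0.171 * 0.829 = 0.283518
Locus 14: 2 * 0.041 * 0.959 = 0.078638
RMP = 4.117e-13

4.117e-13


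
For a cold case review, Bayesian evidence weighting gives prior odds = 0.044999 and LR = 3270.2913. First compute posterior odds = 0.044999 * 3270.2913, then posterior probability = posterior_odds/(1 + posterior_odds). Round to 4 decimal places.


Bayesian evidence evaluation:
Posterior odds = prior_odds * LR = 0.044999 * 3270.2913 = 147.1598
Posterior probability = posterior_odds / (1 + posterior_odds)
= 147.1598 / (1 + 147.1598)
= 147.1598 / 148.1598
= 0.9933

0.9933


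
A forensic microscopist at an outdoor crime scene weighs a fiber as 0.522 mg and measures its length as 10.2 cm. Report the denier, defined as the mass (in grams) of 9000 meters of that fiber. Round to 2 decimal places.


Denier calculation:
Mass in grams = 0.522 mg / 1000 = 0.000522 g
Length in meters = 10.2 cm / 100 = 0.102 m
Linear density = mass / length = 0.000522 / 0.102 = 0.00511765 g/m
Denier = (g/m) * 9000 = 0.00511765 * 9000 = 46.06

46.06


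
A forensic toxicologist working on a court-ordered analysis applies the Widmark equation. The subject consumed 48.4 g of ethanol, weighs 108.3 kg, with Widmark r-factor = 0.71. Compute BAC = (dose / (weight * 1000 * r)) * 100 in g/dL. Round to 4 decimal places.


Applying the Widmark formula:
BAC = (dose_g / (body_wt * 1000 * r)) * 100
Denominator = 108.3 * 1000 * 0.71 = 76893
BAC = (48.4 / 76893) * 100
BAC = 0.0629 g/dL

0.0629


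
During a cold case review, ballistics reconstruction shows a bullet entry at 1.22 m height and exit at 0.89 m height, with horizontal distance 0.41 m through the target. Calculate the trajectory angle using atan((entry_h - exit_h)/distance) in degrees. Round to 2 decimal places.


Bullet trajectory angle:
Height difference = 1.22 - 0.89 = 0.33 m
angle = atan(0.33 / 0.41)
angle = atan(0.804878)
angle = 38.83 degrees

38.83


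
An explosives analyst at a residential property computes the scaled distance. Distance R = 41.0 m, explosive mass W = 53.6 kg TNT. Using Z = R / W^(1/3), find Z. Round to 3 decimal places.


Scaled distance calculation:
W^(1/3) = 53.6^(1/3) = 3.770407
Z = R / W^(1/3) = 41.0 / 3.770407
Z = 10.874 m/kg^(1/3)

10.874


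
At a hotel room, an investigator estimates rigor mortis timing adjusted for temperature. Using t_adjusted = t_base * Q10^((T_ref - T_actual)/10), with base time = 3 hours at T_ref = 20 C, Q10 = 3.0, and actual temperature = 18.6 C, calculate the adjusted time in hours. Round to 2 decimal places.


Rigor mortis time adjustment:
Exponent = (T_ref - T_actual) / 10 = (20 - 18.6) / 10 = 0.14
Q10 factor = 3.0^0.14 = 1.16626
t_adjusted = 3 * 1.16626 = 3.50 hours

3.50


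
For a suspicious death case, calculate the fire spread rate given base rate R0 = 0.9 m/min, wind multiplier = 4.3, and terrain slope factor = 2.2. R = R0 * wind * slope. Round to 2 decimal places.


Fire spread rate calculation:
R = R0 * wind_factor * slope_factor
= 0.9 * 4.3 * 2.2
= 3.87 * 2.2
= 8.51 m/min

8.51


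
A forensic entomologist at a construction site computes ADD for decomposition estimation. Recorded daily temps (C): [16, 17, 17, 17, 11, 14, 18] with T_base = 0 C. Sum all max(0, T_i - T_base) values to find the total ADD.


Computing ADD day by day:
Day 1: max(0, 16 - 0) = 16
Day 2: max(0, 17 - 0) = 17
Day 3: max(0, 17 - 0) = 17
Day 4: max(0, 17 - 0) = 17
Day 5: max(0, 11 - 0) = 11
Day 6: max(0, 14 - 0) = 14
Day 7: max(0, 18 - 0) = 18
Total ADD = 110

110


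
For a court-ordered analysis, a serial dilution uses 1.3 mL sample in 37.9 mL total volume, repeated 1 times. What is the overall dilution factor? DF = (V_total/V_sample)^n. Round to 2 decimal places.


Dilution factor calculation:
Single dilution = V_total / V_sample = 37.9 / 1.3 ≈ 29.153846
Number of dilutions = 1
Total DF = (37.9 / 1.3)^1 (full precision, rounded at the end) = 29.15

29.15


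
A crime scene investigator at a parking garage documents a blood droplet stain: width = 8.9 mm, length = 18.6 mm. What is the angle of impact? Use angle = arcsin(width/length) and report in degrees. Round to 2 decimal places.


Blood spatter impact angle calculation:
width / length = 8.9 / 18.6 = 0.478495
angle = arcsin(0.478495)
angle = 28.59 degrees

28.59


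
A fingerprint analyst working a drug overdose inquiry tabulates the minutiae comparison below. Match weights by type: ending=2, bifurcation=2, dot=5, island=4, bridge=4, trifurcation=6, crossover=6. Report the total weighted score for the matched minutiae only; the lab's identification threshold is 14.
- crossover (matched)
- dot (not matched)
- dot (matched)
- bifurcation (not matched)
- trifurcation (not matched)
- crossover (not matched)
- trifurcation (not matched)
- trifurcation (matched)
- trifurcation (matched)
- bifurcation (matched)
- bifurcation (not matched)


Weighted minutiae match score:
  crossover: matched, +6 (running total 6)
  dot: not matched, +0
  dot: matched, +5 (running total 11)
  bifurcation: not matched, +0
  trifurcation: not matched, +0
  crossover: not matched, +0
  trifurcation: not matched, +0
  trifurcation: matched, +6 (running total 17)
  trifurcation: matched, +6 (running total 23)
  bifurcation: matched, +2 (running total 25)
  bifurcation: not matched, +0
Total score = 25
Threshold = 14; verdict = identification

25


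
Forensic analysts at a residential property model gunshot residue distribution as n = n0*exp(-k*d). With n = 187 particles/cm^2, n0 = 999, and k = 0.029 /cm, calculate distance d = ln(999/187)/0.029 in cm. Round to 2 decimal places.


GSR distance calculation:
n0/n = 999 / 187 = 5.342246
ln(n0/n) = 1.675646
d = 1.675646 / 0.029 = 57.78 cm

57.78


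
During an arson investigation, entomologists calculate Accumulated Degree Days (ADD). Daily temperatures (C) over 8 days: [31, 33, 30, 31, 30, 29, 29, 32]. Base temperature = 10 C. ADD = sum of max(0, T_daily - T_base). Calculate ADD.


Computing ADD day by day:
Day 1: max(0, 31 - 10) = 21
Day 2: max(0, 33 - 10) = 23
Day 3: max(0, 30 - 10) = 20
Day 4: max(0, 31 - 10) = 21
Day 5: max(0, 30 - 10) = 20
Day 6: max(0, 29 - 10) = 19
Day 7: max(0, 29 - 10) = 19
Day 8: max(0, 32 - 10) = 22
Total ADD = 165

165


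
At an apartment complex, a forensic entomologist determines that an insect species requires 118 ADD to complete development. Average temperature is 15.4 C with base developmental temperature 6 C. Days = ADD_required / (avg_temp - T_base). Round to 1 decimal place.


Insect development time:
Effective temperature = avg_temp - T_base = 15.4 - 6 = 9.4 C
Days = ADD / effective_temp = 118 / 9.4 = 12.6 days

12.6


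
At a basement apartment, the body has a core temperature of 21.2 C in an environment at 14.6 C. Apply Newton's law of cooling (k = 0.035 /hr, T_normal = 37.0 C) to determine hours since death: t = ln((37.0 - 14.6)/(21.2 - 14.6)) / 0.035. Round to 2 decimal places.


Using Newton's law of cooling:
t = ln((T_normal - T_ambient) / (T_body - T_ambient)) / k
T_normal - T_ambient = 22.4
T_body - T_ambient = 6.6
Ratio = 3.393939
ln(ratio) = 1.221991
t = 1.221991 / 0.035 = 34.91 hours

34.91


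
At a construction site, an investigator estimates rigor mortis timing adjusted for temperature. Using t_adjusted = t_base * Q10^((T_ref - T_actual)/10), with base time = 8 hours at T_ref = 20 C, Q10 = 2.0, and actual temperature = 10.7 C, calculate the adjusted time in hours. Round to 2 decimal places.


Rigor mortis time adjustment:
Exponent = (T_ref - T_actual) / 10 = (20 - 10.7) / 10 = 0.93
Q10 factor = 2.0^0.93 = 1.90528
t_adjusted = 8 * 1.90528 = 15.24 hours

15.24


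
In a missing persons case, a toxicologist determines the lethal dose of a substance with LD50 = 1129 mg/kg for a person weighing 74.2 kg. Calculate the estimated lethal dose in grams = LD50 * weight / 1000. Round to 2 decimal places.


Lethal dose calculation:
Lethal dose = LD50 * body_weight / 1000
= 1129 * 74.2 / 1000
= 83771.8 / 1000
= 83.77 g

83.77


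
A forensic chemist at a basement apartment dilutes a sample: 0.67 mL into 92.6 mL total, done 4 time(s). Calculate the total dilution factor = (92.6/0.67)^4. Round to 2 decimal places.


Dilution factor calculation:
Single dilution = V_total / V_sample = 92.6 / 0.67 ≈ 138.208955
Number of dilutions = 4
Total DF = (92.6 / 0.67)^4 (full precision, rounded at the end) = 364875527.56

364875527.56


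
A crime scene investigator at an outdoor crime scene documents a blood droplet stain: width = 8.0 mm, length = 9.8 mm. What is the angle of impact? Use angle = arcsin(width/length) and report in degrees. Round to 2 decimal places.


Blood spatter impact angle calculation:
width / length = 8.0 / 9.8 = 0.816327
angle = arcsin(0.816327)
angle = 54.72 degrees

54.72


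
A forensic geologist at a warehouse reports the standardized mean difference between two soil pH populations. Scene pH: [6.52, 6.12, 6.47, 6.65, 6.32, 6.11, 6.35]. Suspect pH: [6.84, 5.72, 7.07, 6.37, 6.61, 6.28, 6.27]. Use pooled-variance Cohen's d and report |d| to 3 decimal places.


Pooled-variance Cohen's d for soil pH comparison:
Scene mean = 44.54 / 7 = 6.362857
Suspect mean = 45.16 / 7 = 6.451429
Scene sample variance s_s^2 = 0.04059
Suspect sample variance s_c^2 = 0.193781
Pooled variance = ((n_s-1)*s_s^2 + (n_c-1)*s_c^2) / (n_s + n_c - 2) = 0.117186
Pooled SD = sqrt(0.117186) = 0.342324
Mean difference = -0.088571
|d| = |-0.088571| / 0.342324 = 0.259

0.259


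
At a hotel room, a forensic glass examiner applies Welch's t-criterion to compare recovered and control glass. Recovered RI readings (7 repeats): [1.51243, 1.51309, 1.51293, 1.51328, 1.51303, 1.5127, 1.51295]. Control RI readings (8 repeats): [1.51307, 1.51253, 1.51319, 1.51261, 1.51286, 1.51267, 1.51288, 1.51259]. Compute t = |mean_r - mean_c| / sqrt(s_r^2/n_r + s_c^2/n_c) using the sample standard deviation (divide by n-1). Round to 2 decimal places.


Welch's t-criterion for glass RI comparison:
Recovered mean = sum / n_r = 10.59041 / 7 = 1.5129157
Control mean = sum / n_c = 12.1024 / 8 = 1.5128
Recovered sample variance s_r^2 = 7.66619e-08
Control sample variance s_c^2 = 5.78571e-08
Welch SE (unpooled) = sqrt(s_r^2/n_r + s_c^2/n_c) = sqrt(1.09517e-08 + 7.23214e-09) = sqrt(1.81838e-08) = 0.000134847
|mean_r - mean_c| = 0.000115714
t = 0.000115714 / 0.000134847 = 0.86

0.86


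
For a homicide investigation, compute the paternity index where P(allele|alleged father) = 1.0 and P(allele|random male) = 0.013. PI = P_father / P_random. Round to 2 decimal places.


Paternity Index calculation:
PI = P(allele|father) / P(allele|random)
PI = 1.0 / 0.013
PI = 76.92

76.92


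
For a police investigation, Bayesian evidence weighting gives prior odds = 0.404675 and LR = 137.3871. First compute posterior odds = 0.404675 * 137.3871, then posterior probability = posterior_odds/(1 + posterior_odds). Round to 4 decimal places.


Bayesian evidence evaluation:
Posterior odds = prior_odds * LR = 0.404675 * 137.3871 = 55.59712
Posterior probability = posterior_odds / (1 + posterior_odds)
= 55.59712 / (1 + 55.59712)
= 55.59712 / 56.59712
= 0.9823

0.9823


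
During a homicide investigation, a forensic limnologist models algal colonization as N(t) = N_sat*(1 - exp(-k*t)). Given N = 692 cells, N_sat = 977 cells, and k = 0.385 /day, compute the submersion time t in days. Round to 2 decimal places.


PMSI from diatom colonization curve:
N / N_sat = 692 / 977 = 0.708291
1 - N/N_sat = 0.291709
ln(1 - N/N_sat) = -1.231999
t = -ln(1 - N/N_sat) / k = -(-1.231999) / 0.385 = 3.20 days

3.20


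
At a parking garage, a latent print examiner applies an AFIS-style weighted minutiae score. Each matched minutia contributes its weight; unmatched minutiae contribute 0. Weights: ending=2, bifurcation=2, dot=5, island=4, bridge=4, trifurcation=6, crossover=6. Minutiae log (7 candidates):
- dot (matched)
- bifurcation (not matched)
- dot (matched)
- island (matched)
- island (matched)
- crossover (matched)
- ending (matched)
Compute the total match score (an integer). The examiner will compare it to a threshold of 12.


Weighted minutiae match score:
  dot: matched, +5 (running total 5)
  bifurcation: not matched, +0
  dot: matched, +5 (running total 10)
  island: matched, +4 (running total 14)
  island: matched, +4 (running total 18)
  crossover: matched, +6 (running total 24)
  ending: matched, +2 (running total 26)
Total score = 26
Threshold = 12; verdict = identification

26


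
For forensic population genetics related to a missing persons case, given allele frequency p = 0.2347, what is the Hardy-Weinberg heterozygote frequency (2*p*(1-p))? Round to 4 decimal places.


Hardy-Weinberg heterozygote frequency:
q = 1 - p = 1 - 0.2347 = 0.7653
2pq = 2 * 0.2347 * 0.7653 = 0.3592

0.3592


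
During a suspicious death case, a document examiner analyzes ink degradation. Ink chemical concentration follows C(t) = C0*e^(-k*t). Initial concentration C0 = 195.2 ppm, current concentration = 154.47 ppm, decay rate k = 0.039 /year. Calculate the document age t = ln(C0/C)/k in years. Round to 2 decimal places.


Document age estimation:
C0/C = 195.2 / 154.47 = 1.263676
ln(C0/C) = 0.234025
t = 0.234025 / 0.039 = 6.00 years

6.00


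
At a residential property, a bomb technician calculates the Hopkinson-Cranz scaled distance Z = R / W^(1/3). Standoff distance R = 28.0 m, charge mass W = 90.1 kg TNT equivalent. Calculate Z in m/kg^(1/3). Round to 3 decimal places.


Scaled distance calculation:
W^(1/3) = 90.1^(1/3) = 4.483064
Z = R / W^(1/3) = 28.0 / 4.483064
Z = 6.246 m/kg^(1/3)

6.246


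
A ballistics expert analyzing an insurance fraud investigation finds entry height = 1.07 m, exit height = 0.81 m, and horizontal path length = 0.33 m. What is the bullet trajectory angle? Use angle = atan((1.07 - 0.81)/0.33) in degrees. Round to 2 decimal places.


Bullet trajectory angle:
Height difference = 1.07 - 0.81 = 0.26 m
angle = atan(0.26 / 0.33)
angle = atan(0.787879)
angle = 38.23 degrees

38.23


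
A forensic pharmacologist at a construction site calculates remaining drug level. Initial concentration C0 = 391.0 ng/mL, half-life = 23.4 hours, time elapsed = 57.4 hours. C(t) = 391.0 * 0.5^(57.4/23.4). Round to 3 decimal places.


Drug concentration decay:
Number of half-lives = t / t_half = 57.4 / 23.4 = 2.452991
Decay factor = 0.5^2.452991 = 0.18263169
C(t) = 391.0 * 0.18263169 = 71.409 ng/mL

71.409


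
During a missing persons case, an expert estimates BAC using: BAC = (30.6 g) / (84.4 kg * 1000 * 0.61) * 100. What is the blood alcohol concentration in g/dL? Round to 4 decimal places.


Applying the Widmark formula:
BAC = (dose_g / (body_wt * 1000 * r)) * 100
Denominator = 84.4 * 1000 * 0.61 = 51484
BAC = (30.6 / 51484) * 100
BAC = 0.0594 g/dL

0.0594


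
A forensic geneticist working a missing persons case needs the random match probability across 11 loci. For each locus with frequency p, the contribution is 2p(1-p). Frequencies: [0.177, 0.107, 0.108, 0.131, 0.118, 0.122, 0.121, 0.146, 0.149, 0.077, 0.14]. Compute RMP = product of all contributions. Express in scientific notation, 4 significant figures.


Computing RMP for 11 loci:
Locus 1: 2 * 0.177 * 0.823 = 0.291342
Locus 2: 2 * 0.107 * 0.893 = 0.191102
Locus 3: 2 * 0.108 * 0.892 = 0.192672
Locus 4: 2 * 0.131 * 0.869 = 0.227678
Locus 5: 2 * 0.118 * 0.882 = 0.208152
Locus 6: 2 * 0.122 * 0.878 = 0.214232
Locus 7: 2 * 0.121 * 0.879 = 0.212718
Locus 8: 2 * 0.146 * 0.854 = 0.249368
Locus 9: 2 * 0.149 * 0.851 = 0.253598
Locus 10: 2 * 0.077 * 0.923 = 0.142142
Locus 11: 2 * 0.14 * 0.86 = 0.2408
RMP = 5.015e-08

5.015e-08


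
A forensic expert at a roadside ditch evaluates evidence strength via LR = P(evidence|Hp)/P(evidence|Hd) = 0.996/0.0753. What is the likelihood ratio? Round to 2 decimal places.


Likelihood ratio calculation:
LR = P(E|Hp) / P(E|Hd)
LR = 0.996 / 0.0753
LR = 13.23

13.23


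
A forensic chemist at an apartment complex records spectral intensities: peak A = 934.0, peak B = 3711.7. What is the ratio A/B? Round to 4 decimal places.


Spectral peak ratio:
Peak A = 934.0 counts
Peak B = 3711.7 counts
Ratio = 934.0 / 3711.7 = 0.2516

0.2516


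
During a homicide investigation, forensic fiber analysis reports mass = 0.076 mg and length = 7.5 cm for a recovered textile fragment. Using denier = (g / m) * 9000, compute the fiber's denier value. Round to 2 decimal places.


Denier calculation:
Mass in grams = 0.076 mg / 1000 = 0.000076 g
Length in meters = 7.5 cm / 100 = 0.075 m
Linear density = mass / length = 0.000076 / 0.075 = 0.00101333 g/m
Denier = (g/m) * 9000 = 0.00101333 * 9000 = 9.12

9.12


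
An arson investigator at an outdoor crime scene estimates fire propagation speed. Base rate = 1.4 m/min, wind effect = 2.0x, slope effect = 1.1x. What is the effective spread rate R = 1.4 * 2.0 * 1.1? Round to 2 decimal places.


Fire spread rate calculation:
R = R0 * wind_factor * slope_factor
= 1.4 * 2.0 * 1.1
= 2.8 * 1.1
= 3.08 m/min

3.08


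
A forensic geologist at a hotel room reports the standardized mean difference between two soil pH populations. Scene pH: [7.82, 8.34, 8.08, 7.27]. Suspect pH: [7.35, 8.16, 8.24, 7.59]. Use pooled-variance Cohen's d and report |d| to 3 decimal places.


Pooled-variance Cohen's d for soil pH comparison:
Scene mean = 31.51 / 4 = 7.8775
Suspect mean = 31.34 / 4 = 7.835
Scene sample variance s_s^2 = 0.209092
Suspect sample variance s_c^2 = 0.1883
Pooled variance = ((n_s-1)*s_s^2 + (n_c-1)*s_c^2) / (n_s + n_c - 2) = 0.198696
Pooled SD = sqrt(0.198696) = 0.445753
Mean difference = 0.0425
|d| = |0.0425| / 0.445753 = 0.095

0.095


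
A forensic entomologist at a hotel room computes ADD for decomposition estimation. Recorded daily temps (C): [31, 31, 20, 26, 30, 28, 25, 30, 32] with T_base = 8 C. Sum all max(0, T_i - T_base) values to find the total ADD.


Computing ADD day by day:
Day 1: max(0, 31 - 8) = 23
Day 2: max(0, 31 - 8) = 23
Day 3: max(0, 20 - 8) = 12
Day 4: max(0, 26 - 8) = 18
Day 5: max(0, 30 - 8) = 22
Day 6: max(0, 28 - 8) = 20
Day 7: max(0, 25 - 8) = 17
Day 8: max(0, 30 - 8) = 22
Day 9: max(0, 32 - 8) = 24
Total ADD = 181

181


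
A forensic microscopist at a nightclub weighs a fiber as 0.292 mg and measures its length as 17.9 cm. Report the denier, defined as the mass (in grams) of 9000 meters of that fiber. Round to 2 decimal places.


Denier calculation:
Mass in grams = 0.292 mg / 1000 = 0.000292 g
Length in meters = 17.9 cm / 100 = 0.179 m
Linear density = mass / length = 0.000292 / 0.179 = 0.00163128 g/m
Denier = (g/m) * 9000 = 0.00163128 * 9000 = 14.68

14.68


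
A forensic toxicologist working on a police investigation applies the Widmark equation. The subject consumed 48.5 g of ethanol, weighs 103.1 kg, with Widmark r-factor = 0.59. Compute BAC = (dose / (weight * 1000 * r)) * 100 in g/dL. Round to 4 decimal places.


Applying the Widmark formula:
BAC = (dose_g / (body_wt * 1000 * r)) * 100
Denominator = 103.1 * 1000 * 0.59 = 60829
BAC = (48.5 / 60829) * 100
BAC = 0.0797 g/dL

0.0797


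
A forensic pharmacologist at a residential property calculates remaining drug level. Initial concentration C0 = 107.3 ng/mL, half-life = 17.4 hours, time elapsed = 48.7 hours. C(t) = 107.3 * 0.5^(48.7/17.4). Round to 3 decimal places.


Drug concentration decay:
Number of half-lives = t / t_half = 48.7 / 17.4 = 2.798851
Decay factor = 0.5^2.798851 = 0.1437017
C(t) = 107.3 * 0.1437017 = 15.419 ng/mL

15.419


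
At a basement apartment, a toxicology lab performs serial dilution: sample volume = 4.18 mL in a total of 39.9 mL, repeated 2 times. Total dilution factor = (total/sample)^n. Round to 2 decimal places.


Dilution factor calculation:
Single dilution = V_total / V_sample = 39.9 / 4.18 ≈ 9.545455
Number of dilutions = 2
Total DF = (39.9 / 4.18)^2 (full precision, rounded at the end) = 91.12

91.12


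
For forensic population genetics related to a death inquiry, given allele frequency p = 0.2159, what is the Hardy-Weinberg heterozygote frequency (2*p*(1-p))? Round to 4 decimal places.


Hardy-Weinberg heterozygote frequency:
q = 1 - p = 1 - 0.2159 = 0.7841
2pq = 2 * 0.2159 * 0.7841 = 0.3386

0.3386


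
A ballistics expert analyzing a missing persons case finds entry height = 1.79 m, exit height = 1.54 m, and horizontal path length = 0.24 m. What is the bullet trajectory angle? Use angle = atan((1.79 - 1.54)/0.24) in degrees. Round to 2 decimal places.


Bullet trajectory angle:
Height difference = 1.79 - 1.54 = 0.25 m
angle = atan(0.25 / 0.24)
angle = atan(1.041667)
angle = 46.17 degrees

46.17


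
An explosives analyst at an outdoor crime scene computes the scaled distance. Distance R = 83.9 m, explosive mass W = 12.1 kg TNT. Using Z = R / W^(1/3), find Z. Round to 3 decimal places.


Scaled distance calculation:
W^(1/3) = 12.1^(1/3) = 2.29577
Z = R / W^(1/3) = 83.9 / 2.29577
Z = 36.545 m/kg^(1/3)

36.545


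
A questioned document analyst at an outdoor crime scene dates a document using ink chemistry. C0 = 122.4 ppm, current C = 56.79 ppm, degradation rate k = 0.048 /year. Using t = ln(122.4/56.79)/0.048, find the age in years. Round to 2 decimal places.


Document age estimation:
C0/C = 122.4 / 56.79 = 2.155309
ln(C0/C) = 0.767934
t = 0.767934 / 0.048 = 16.00 years

16.00


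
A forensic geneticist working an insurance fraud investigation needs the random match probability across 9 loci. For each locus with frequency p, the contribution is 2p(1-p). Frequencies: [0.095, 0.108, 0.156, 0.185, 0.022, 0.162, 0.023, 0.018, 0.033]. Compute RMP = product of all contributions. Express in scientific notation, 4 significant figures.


Computing RMP for 9 loci:
Locus 1: 2 * 0.095 * 0.905 = 0.17195
Locus 2: 2 * 0.108 * 0.892 = 0.192672
Locus 3: 2 * 0.156 * 0.844 = 0.263328
Locus 4: 2 * 0.185 * 0.815 = 0.30155
Locus 5: 2 * 0.022 * 0.978 = 0.043032
Locus 6: 2 * 0.162 * 0.838 = 0.271512
Locus 7: 2 * 0.023 * 0.977 = 0.044942
Locus 8: 2 * 0.018 * 0.982 = 0.035352
Locus 9: 2 * 0.033 * 0.967 = 0.063822
RMP = 3.117e-09

3.117e-09


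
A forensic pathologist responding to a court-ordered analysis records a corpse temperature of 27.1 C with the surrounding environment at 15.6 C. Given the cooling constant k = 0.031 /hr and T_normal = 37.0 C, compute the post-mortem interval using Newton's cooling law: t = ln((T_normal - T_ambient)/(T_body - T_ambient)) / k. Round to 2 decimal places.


Using Newton's law of cooling:
t = ln((T_normal - T_ambient) / (T_body - T_ambient)) / k
T_normal - T_ambient = 21.4
T_body - T_ambient = 11.5
Ratio = 1.86087
ln(ratio) = 0.621044
t = 0.621044 / 0.031 = 20.03 hours

20.03


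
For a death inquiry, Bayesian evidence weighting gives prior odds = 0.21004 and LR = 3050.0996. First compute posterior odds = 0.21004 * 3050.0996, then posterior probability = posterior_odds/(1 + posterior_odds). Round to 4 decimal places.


Bayesian evidence evaluation:
Posterior odds = prior_odds * LR = 0.21004 * 3050.0996 = 640.6429
Posterior probability = posterior_odds / (1 + posterior_odds)
= 640.6429 / (1 + 640.6429)
= 640.6429 / 641.6429
= 0.9984

0.9984


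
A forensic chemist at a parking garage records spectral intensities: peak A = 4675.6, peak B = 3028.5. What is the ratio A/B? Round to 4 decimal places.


Spectral peak ratio:
Peak A = 4675.6 counts
Peak B = 3028.5 counts
Ratio = 4675.6 / 3028.5 = 1.5439

1.5439


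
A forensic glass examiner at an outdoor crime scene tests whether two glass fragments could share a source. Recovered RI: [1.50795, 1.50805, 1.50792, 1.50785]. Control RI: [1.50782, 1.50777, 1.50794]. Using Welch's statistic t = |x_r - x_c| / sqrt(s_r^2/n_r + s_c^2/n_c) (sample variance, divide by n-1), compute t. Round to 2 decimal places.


Welch's t-criterion for glass RI comparison:
Recovered mean = sum / n_r = 6.03177 / 4 = 1.5079425
Control mean = sum / n_c = 4.52353 / 3 = 1.5078433
Recovered sample variance s_r^2 = 6.89167e-09
Control sample variance s_c^2 = 7.63333e-09
Welch SE (unpooled) = sqrt(s_r^2/n_r + s_c^2/n_c) = sqrt(1.72292e-09 + 2.54444e-09) = sqrt(4.26736e-09) = 6.5325e-05
|mean_r - mean_c| = 9.91667e-05
t = 9.91667e-05 / 6.5325e-05 = 1.52

1.52


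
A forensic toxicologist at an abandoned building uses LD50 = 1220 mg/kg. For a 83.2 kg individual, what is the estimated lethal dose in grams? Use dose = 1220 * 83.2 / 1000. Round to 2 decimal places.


Lethal dose calculation:
Lethal dose = LD50 * body_weight / 1000
= 1220 * 83.2 / 1000
= 101504 / 1000
= 101.50 g

101.50


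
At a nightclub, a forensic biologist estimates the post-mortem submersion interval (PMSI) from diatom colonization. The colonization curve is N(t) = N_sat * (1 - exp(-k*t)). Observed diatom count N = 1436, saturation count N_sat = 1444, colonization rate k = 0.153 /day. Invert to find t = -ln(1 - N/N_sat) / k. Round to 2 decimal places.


PMSI from diatom colonization curve:
N / N_sat = 1436 / 1444 = 0.99446
1 - N/N_sat = 0.00554
ln(1 - N/N_sat) = -5.195761
t = -ln(1 - N/N_sat) / k = -(-5.195761) / 0.153 = 33.96 days

33.96


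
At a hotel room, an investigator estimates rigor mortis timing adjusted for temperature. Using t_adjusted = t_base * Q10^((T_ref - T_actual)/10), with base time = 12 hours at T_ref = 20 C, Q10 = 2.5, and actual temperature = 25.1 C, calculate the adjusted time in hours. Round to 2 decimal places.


Rigor mortis time adjustment:
Exponent = (T_ref - T_actual) / 10 = (20 - 25.1) / 10 = -0.51
Q10 factor = 2.5^-0.51 = 0.62669
t_adjusted = 12 * 0.62669 = 7.52 hours

7.52


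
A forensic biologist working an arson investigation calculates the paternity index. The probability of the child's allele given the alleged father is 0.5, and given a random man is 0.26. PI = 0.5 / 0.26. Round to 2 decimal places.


Paternity Index calculation:
PI = P(allele|father) / P(allele|random)
PI = 0.5 / 0.26
PI = 1.92

1.92


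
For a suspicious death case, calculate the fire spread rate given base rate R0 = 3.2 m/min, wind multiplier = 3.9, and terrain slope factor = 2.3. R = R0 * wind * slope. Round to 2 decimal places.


Fire spread rate calculation:
R = R0 * wind_factor * slope_factor
= 3.2 * 3.9 * 2.3
= 12.48 * 2.3
= 28.70 m/min

28.70


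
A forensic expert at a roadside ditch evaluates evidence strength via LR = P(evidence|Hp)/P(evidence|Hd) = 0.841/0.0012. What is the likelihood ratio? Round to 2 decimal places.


Likelihood ratio calculation:
LR = P(E|Hp) / P(E|Hd)
LR = 0.841 / 0.0012
LR = 700.83

700.83


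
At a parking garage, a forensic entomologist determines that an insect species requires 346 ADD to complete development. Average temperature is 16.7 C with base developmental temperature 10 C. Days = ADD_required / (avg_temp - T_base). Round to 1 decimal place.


Insect development time:
Effective temperature = avg_temp - T_base = 16.7 - 10 = 6.7 C
Days = ADD / effective_temp = 346 / 6.7 = 51.6 days

51.6


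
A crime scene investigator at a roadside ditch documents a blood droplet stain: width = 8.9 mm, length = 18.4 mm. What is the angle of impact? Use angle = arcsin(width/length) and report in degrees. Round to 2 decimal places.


Blood spatter impact angle calculation:
width / length = 8.9 / 18.4 = 0.483696
angle = arcsin(0.483696)
angle = 28.93 degrees

28.93
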